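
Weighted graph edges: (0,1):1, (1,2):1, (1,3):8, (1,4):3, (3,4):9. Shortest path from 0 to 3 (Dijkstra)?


Dijkstra from 0:
Distances: {0: 0, 1: 1, 2: 2, 3: 9, 4: 4}
Shortest distance to 3 = 9, path = [0, 1, 3]


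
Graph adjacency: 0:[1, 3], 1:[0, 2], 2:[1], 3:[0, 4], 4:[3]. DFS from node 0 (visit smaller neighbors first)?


DFS stack-based: start with [0]
Visit order: [0, 1, 2, 3, 4]


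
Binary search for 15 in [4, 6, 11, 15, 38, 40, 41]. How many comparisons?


Search for 15:
[0,6] mid=3 arr[3]=15
Total: 1 comparisons


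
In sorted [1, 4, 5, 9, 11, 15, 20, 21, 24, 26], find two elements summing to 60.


Two pointers: lo=0, hi=9
No pair sums to 60


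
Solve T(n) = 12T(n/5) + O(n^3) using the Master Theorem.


a=12, b=5, c=3. log_5(12)=1.544 < c=3. Case 3: O(n^c) = O(n^3)
Complexity: O(n^3)


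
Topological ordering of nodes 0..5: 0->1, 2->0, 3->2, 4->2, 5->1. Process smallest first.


Kahn's algorithm, process smallest node first
Order: [3, 4, 2, 0, 5, 1]


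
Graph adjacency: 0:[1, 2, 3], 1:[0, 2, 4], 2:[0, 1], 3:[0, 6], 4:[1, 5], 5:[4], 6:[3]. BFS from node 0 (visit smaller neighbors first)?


BFS queue: start with [0]
Visit order: [0, 1, 2, 3, 4, 6, 5]


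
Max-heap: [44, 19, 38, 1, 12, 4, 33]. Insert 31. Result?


Append 31: [44, 19, 38, 1, 12, 4, 33, 31]
Bubble up: swap idx 7(31) with idx 3(1); swap idx 3(31) with idx 1(19)
Result: [44, 31, 38, 19, 12, 4, 33, 1]


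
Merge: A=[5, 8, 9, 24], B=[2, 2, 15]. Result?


Compare heads, take smaller each step.
Merged: [2, 2, 5, 8, 9, 15, 24]


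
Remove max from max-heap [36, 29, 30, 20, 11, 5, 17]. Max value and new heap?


Max = 36
Replace root with last, heapify down
Resulting heap: [30, 29, 17, 20, 11, 5]


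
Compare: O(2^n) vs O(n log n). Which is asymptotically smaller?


linearithmic grows slower than exponential
O(n log n) is asymptotically smaller; O(2^n) grows faster


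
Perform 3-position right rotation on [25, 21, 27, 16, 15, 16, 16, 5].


Right rotate by 3: [16, 16, 5, 25, 21, 27, 16, 15]


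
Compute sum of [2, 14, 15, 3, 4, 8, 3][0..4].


Prefix sums: [0, 2, 16, 31, 34, 38, 46, 49]
Sum[0..4] = prefix[5] - prefix[0] = 38 - 0 = 38


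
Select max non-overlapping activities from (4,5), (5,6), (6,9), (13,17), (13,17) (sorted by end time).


Greedy: pick earliest-ending, then skip overlaps.
Selected (4 activities): [(4, 5), (5, 6), (6, 9), (13, 17)]


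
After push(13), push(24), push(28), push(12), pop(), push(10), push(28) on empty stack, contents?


push(13) -> [13]
push(24) -> [13, 24]
push(28) -> [13, 24, 28]
push(12) -> [13, 24, 28, 12]
pop() returns 12 -> [13, 24, 28]
push(10) -> [13, 24, 28, 10]
push(28) -> [13, 24, 28, 10, 28]
Final stack (bottom to top): [13, 24, 28, 10, 28]


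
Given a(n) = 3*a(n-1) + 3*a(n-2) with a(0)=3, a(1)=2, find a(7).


Build bottom-up:
...a(5)=747, a(6)=2835, a(7)=3*2835+3*747=10746


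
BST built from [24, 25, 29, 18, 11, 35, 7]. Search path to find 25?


BST root = 24
Search for 25: compare at each node
Path: [24, 25]


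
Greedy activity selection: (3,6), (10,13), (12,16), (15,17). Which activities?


Greedy: pick earliest-ending, then skip overlaps.
Selected (3 activities): [(3, 6), (10, 13), (15, 17)]


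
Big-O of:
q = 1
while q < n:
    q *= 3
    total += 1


Per nesting level: O(log n) = O(log n)
Complexity: O(log n)


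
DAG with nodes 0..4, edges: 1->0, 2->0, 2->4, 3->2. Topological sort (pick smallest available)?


Kahn's algorithm, process smallest node first
Order: [1, 3, 2, 0, 4]


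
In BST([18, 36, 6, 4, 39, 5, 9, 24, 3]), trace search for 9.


BST root = 18
Search for 9: compare at each node
Path: [18, 6, 9]


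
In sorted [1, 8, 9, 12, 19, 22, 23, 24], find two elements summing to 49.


Two pointers: lo=0, hi=7
No pair sums to 49


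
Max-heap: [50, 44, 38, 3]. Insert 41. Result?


Append 41: [50, 44, 38, 3, 41]
Bubble up: no swaps needed
Result: [50, 44, 38, 3, 41]


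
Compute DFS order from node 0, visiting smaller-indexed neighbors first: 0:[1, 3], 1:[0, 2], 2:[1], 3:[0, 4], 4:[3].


DFS stack-based: start with [0]
Visit order: [0, 1, 2, 3, 4]


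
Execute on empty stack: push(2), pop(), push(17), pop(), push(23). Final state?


push(2) -> [2]
pop() returns 2 -> []
push(17) -> [17]
pop() returns 17 -> []
push(23) -> [23]
Final stack (bottom to top): [23]


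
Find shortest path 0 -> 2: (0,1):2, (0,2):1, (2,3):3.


Dijkstra from 0:
Distances: {0: 0, 1: 2, 2: 1, 3: 4}
Shortest distance to 2 = 1, path = [0, 2]


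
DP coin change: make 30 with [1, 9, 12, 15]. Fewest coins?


dp[0]=0; dp[i]=1+min(dp[i-c] for c in coins)
...dp[25]=3, dp[26]=4, dp[27]=2, dp[28]=3, dp[29]=4, dp[30]=2
Minimum coins for 30 = 2


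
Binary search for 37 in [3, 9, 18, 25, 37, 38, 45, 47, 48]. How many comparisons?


Search for 37:
[0,8] mid=4 arr[4]=37
Total: 1 comparisons


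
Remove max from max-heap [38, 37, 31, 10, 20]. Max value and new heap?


Max = 38
Replace root with last, heapify down
Resulting heap: [37, 20, 31, 10]


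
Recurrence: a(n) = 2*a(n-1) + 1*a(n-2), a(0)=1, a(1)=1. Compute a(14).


Build bottom-up:
...a(12)=19601, a(13)=47321, a(14)=2*47321+1*19601=114243


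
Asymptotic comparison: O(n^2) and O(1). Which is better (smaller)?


constant grows slower than quadratic
O(1) is asymptotically smaller; O(n^2) grows faster


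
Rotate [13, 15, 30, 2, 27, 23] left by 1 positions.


Left rotate by 1: [15, 30, 2, 27, 23, 13]


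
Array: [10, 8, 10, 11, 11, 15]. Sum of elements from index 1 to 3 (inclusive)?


Prefix sums: [0, 10, 18, 28, 39, 50, 65]
Sum[1..3] = prefix[4] - prefix[1] = 39 - 10 = 29


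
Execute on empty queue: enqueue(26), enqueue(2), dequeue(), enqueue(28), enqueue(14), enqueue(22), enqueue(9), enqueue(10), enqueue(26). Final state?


enqueue(26) -> [26]
enqueue(2) -> [26, 2]
dequeue() returns 26 -> [2]
enqueue(28) -> [2, 28]
enqueue(14) -> [2, 28, 14]
enqueue(22) -> [2, 28, 14, 22]
enqueue(9) -> [2, 28, 14, 22, 9]
enqueue(10) -> [2, 28, 14, 22, 9, 10]
enqueue(26) -> [2, 28, 14, 22, 9, 10, 26]
Final queue (front to back): [2, 28, 14, 22, 9, 10, 26]


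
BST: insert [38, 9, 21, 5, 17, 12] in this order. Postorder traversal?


Root = 38; build tree by BST insertion.
Postorder traversal: [5, 12, 17, 21, 9, 38]


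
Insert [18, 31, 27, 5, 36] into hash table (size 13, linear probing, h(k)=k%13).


Insertions: 18->slot 5; 31->slot 6; 27->slot 1; 5->slot 7; 36->slot 10
Table: [None, 27, None, None, None, 18, 31, 5, None, None, 36, None, None]


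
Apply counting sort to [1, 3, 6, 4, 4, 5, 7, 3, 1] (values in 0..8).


Count array: [0, 2, 0, 2, 2, 1, 1, 1, 0]
Reconstruct: [1, 1, 3, 3, 4, 4, 5, 6, 7]


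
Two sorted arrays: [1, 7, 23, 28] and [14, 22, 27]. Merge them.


Compare heads, take smaller each step.
Merged: [1, 7, 14, 22, 23, 27, 28]


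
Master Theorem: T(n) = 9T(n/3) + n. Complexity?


a=9, b=3, c=1. log_3(9)=2 > c=1. Case 1: O(n^log_b(a)) = O(n^2)
Complexity: O(n^2)


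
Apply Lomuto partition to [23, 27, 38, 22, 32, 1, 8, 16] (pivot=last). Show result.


Elements <= 16 go left of pivot.
Result: [1, 8, 16, 22, 32, 23, 27, 38], pivot at index 2


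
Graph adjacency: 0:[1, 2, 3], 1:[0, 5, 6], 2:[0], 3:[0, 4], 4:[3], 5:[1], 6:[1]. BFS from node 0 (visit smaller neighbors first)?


BFS queue: start with [0]
Visit order: [0, 1, 2, 3, 5, 6, 4]


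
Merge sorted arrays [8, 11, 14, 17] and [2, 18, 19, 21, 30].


Compare heads, take smaller each step.
Merged: [2, 8, 11, 14, 17, 18, 19, 21, 30]


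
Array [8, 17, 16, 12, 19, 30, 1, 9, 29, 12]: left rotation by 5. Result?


Left rotate by 5: [30, 1, 9, 29, 12, 8, 17, 16, 12, 19]


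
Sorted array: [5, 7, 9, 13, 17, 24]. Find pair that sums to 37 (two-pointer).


Two pointers: lo=0, hi=5
Found pair: (13, 24) summing to 37


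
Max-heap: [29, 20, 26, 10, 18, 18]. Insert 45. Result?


Append 45: [29, 20, 26, 10, 18, 18, 45]
Bubble up: swap idx 6(45) with idx 2(26); swap idx 2(45) with idx 0(29)
Result: [45, 20, 29, 10, 18, 18, 26]


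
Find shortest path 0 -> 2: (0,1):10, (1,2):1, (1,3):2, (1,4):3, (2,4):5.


Dijkstra from 0:
Distances: {0: 0, 1: 10, 2: 11, 3: 12, 4: 13}
Shortest distance to 2 = 11, path = [0, 1, 2]


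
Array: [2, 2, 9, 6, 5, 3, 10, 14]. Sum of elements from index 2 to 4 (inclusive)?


Prefix sums: [0, 2, 4, 13, 19, 24, 27, 37, 51]
Sum[2..4] = prefix[5] - prefix[2] = 24 - 4 = 20


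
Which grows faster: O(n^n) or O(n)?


linear grows slower than n^n
O(n) is asymptotically smaller; O(n^n) grows faster


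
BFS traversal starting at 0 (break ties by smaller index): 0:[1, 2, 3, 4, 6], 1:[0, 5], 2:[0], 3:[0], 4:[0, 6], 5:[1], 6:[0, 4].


BFS queue: start with [0]
Visit order: [0, 1, 2, 3, 4, 6, 5]


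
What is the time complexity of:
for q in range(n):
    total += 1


Per nesting level: O(n) = O(n)
Complexity: O(n)


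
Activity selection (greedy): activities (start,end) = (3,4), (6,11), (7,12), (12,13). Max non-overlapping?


Greedy: pick earliest-ending, then skip overlaps.
Selected (3 activities): [(3, 4), (6, 11), (12, 13)]


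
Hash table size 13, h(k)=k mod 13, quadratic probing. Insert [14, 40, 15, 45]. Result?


Insertions: 14->slot 1; 40->slot 2; 15->slot 3; 45->slot 6
Table: [None, 14, 40, 15, None, None, 45, None, None, None, None, None, None]


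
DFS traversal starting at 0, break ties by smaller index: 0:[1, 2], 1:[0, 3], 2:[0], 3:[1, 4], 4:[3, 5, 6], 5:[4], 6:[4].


DFS stack-based: start with [0]
Visit order: [0, 1, 3, 4, 5, 6, 2]


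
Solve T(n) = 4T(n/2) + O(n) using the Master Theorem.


a=4, b=2, c=1. log_2(4)=2 > c=1. Case 1: O(n^log_b(a)) = O(n^2)
Complexity: O(n^2)


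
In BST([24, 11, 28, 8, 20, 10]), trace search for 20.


BST root = 24
Search for 20: compare at each node
Path: [24, 11, 20]


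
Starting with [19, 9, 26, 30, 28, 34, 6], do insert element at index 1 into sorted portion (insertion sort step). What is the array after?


After one pass: [9, 19, 26, 30, 28, 34, 6]


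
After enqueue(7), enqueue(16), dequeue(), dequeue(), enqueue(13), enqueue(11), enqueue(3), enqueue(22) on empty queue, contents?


enqueue(7) -> [7]
enqueue(16) -> [7, 16]
dequeue() returns 7 -> [16]
dequeue() returns 16 -> []
enqueue(13) -> [13]
enqueue(11) -> [13, 11]
enqueue(3) -> [13, 11, 3]
enqueue(22) -> [13, 11, 3, 22]
Final queue (front to back): [13, 11, 3, 22]


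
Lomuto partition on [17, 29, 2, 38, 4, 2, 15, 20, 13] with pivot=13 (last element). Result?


Elements <= 13 go left of pivot.
Result: [2, 4, 2, 13, 29, 17, 15, 20, 38], pivot at index 3


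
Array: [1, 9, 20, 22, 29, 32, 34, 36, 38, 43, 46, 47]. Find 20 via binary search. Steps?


Search for 20:
[0,11] mid=5 arr[5]=32
[0,4] mid=2 arr[2]=20
Total: 2 comparisons


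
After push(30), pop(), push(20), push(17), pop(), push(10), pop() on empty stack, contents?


push(30) -> [30]
pop() returns 30 -> []
push(20) -> [20]
push(17) -> [20, 17]
pop() returns 17 -> [20]
push(10) -> [20, 10]
pop() returns 10 -> [20]
Final stack (bottom to top): [20]


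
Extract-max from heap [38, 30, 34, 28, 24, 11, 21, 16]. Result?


Max = 38
Replace root with last, heapify down
Resulting heap: [34, 30, 21, 28, 24, 11, 16]


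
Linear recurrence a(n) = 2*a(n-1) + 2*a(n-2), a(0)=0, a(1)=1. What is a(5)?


Build bottom-up:
...a(3)=6, a(4)=16, a(5)=2*16+2*6=44


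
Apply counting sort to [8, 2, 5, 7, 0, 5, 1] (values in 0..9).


Count array: [1, 1, 1, 0, 0, 2, 0, 1, 1, 0]
Reconstruct: [0, 1, 2, 5, 5, 7, 8]


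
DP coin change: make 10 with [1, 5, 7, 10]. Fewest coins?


dp[0]=0; dp[i]=1+min(dp[i-c] for c in coins)
...dp[5]=1, dp[6]=2, dp[7]=1, dp[8]=2, dp[9]=3, dp[10]=1
Minimum coins for 10 = 1


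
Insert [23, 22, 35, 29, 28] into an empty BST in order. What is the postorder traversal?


Root = 23; build tree by BST insertion.
Postorder traversal: [22, 28, 29, 35, 23]


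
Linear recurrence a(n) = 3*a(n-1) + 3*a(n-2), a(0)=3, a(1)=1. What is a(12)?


Build bottom-up:
...a(10)=451737, a(11)=1712664, a(12)=3*1712664+3*451737=6493203


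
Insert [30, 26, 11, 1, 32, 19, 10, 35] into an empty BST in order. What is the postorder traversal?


Root = 30; build tree by BST insertion.
Postorder traversal: [10, 1, 19, 11, 26, 35, 32, 30]


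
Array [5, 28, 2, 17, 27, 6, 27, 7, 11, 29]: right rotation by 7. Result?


Right rotate by 7: [17, 27, 6, 27, 7, 11, 29, 5, 28, 2]


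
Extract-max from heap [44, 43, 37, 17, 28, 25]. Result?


Max = 44
Replace root with last, heapify down
Resulting heap: [43, 28, 37, 17, 25]


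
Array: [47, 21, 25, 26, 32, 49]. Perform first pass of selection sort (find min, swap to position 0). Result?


After one pass: [21, 47, 25, 26, 32, 49]


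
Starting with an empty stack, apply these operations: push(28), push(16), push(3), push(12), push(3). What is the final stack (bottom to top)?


push(28) -> [28]
push(16) -> [28, 16]
push(3) -> [28, 16, 3]
push(12) -> [28, 16, 3, 12]
push(3) -> [28, 16, 3, 12, 3]
Final stack (bottom to top): [28, 16, 3, 12, 3]


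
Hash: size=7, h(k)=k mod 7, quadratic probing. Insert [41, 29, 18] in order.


Insertions: 41->slot 6; 29->slot 1; 18->slot 4
Table: [None, 29, None, None, 18, None, 41]


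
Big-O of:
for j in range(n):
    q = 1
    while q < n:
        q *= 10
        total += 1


Per nesting level: O(n) * O(log n) = O(n log n)
Complexity: O(n log n)


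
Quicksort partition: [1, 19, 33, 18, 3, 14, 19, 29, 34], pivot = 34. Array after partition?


Elements <= 34 go left of pivot.
Result: [1, 19, 33, 18, 3, 14, 19, 29, 34], pivot at index 8


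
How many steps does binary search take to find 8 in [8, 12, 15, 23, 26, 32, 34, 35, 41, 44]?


Search for 8:
[0,9] mid=4 arr[4]=26
[0,3] mid=1 arr[1]=12
[0,0] mid=0 arr[0]=8
Total: 3 comparisons


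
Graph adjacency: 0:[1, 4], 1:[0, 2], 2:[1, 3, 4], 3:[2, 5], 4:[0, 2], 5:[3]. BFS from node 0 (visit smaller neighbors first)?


BFS queue: start with [0]
Visit order: [0, 1, 4, 2, 3, 5]


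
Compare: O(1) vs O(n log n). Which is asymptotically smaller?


constant grows slower than linearithmic
O(1) is asymptotically smaller; O(n log n) grows faster


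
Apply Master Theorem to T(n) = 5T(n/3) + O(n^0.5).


a=5, b=3, c=0.5. log_3(5)=1.465 > c=0.5. Case 1: O(n^log_b(a)) = O(n^1.465)
Complexity: O(n^1.465)


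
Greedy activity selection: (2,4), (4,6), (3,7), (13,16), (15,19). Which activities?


Greedy: pick earliest-ending, then skip overlaps.
Selected (3 activities): [(2, 4), (4, 6), (13, 16)]


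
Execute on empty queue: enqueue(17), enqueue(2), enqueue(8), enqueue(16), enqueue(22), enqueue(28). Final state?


enqueue(17) -> [17]
enqueue(2) -> [17, 2]
enqueue(8) -> [17, 2, 8]
enqueue(16) -> [17, 2, 8, 16]
enqueue(22) -> [17, 2, 8, 16, 22]
enqueue(28) -> [17, 2, 8, 16, 22, 28]
Final queue (front to back): [17, 2, 8, 16, 22, 28]


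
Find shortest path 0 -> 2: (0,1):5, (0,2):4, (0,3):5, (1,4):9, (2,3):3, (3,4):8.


Dijkstra from 0:
Distances: {0: 0, 1: 5, 2: 4, 3: 5, 4: 13}
Shortest distance to 2 = 4, path = [0, 2]


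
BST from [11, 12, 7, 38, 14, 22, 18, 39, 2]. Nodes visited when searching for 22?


BST root = 11
Search for 22: compare at each node
Path: [11, 12, 38, 14, 22]


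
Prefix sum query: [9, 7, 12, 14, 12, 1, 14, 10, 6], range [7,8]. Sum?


Prefix sums: [0, 9, 16, 28, 42, 54, 55, 69, 79, 85]
Sum[7..8] = prefix[9] - prefix[7] = 85 - 69 = 16


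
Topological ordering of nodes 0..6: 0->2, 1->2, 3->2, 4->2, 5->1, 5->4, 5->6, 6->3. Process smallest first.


Kahn's algorithm, process smallest node first
Order: [0, 5, 1, 4, 6, 3, 2]


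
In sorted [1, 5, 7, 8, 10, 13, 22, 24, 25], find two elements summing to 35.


Two pointers: lo=0, hi=8
Found pair: (10, 25) summing to 35


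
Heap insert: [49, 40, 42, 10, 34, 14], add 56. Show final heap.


Append 56: [49, 40, 42, 10, 34, 14, 56]
Bubble up: swap idx 6(56) with idx 2(42); swap idx 2(56) with idx 0(49)
Result: [56, 40, 49, 10, 34, 14, 42]


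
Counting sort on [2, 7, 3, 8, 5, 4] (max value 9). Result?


Count array: [0, 0, 1, 1, 1, 1, 0, 1, 1, 0]
Reconstruct: [2, 3, 4, 5, 7, 8]


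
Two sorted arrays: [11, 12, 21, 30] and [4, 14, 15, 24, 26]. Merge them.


Compare heads, take smaller each step.
Merged: [4, 11, 12, 14, 15, 21, 24, 26, 30]


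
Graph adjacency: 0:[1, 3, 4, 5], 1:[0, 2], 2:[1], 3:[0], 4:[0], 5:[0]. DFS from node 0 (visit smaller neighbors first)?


DFS stack-based: start with [0]
Visit order: [0, 1, 2, 3, 4, 5]


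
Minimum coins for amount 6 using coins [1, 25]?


dp[0]=0; dp[i]=1+min(dp[i-c] for c in coins)
...dp[1]=1, dp[2]=2, dp[3]=3, dp[4]=4, dp[5]=5, dp[6]=6
Minimum coins for 6 = 6


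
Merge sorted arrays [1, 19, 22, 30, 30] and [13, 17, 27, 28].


Compare heads, take smaller each step.
Merged: [1, 13, 17, 19, 22, 27, 28, 30, 30]


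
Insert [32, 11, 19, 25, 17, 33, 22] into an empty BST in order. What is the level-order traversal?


Root = 32; build tree by BST insertion.
Level-Order traversal: [32, 11, 33, 19, 17, 25, 22]


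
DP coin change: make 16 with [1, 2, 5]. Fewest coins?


dp[0]=0; dp[i]=1+min(dp[i-c] for c in coins)
...dp[11]=3, dp[12]=3, dp[13]=4, dp[14]=4, dp[15]=3, dp[16]=4
Minimum coins for 16 = 4


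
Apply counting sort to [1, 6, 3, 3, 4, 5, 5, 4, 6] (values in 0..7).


Count array: [0, 1, 0, 2, 2, 2, 2, 0]
Reconstruct: [1, 3, 3, 4, 4, 5, 5, 6, 6]


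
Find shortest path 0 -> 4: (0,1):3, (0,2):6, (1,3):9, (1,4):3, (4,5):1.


Dijkstra from 0:
Distances: {0: 0, 1: 3, 2: 6, 3: 12, 4: 6, 5: 7}
Shortest distance to 4 = 6, path = [0, 1, 4]


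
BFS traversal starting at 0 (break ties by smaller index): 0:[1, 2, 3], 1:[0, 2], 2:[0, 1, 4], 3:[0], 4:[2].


BFS queue: start with [0]
Visit order: [0, 1, 2, 3, 4]


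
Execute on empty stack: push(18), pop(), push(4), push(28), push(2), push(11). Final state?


push(18) -> [18]
pop() returns 18 -> []
push(4) -> [4]
push(28) -> [4, 28]
push(2) -> [4, 28, 2]
push(11) -> [4, 28, 2, 11]
Final stack (bottom to top): [4, 28, 2, 11]


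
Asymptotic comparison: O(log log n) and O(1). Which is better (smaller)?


constant grows slower than double-logarithmic
O(1) is asymptotically smaller; O(log log n) grows faster


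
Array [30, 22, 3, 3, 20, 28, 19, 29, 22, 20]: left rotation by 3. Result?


Left rotate by 3: [3, 20, 28, 19, 29, 22, 20, 30, 22, 3]


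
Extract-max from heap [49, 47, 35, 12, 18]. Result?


Max = 49
Replace root with last, heapify down
Resulting heap: [47, 18, 35, 12]


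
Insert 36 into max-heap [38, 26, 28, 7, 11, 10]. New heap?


Append 36: [38, 26, 28, 7, 11, 10, 36]
Bubble up: swap idx 6(36) with idx 2(28)
Result: [38, 26, 36, 7, 11, 10, 28]


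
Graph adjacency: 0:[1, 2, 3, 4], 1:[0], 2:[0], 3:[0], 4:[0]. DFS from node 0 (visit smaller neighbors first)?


DFS stack-based: start with [0]
Visit order: [0, 1, 2, 3, 4]


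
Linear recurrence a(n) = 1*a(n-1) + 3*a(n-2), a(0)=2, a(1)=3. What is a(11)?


Build bottom-up:
...a(9)=2826, a(10)=6525, a(11)=1*6525+3*2826=15003


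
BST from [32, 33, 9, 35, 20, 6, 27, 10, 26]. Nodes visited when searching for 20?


BST root = 32
Search for 20: compare at each node
Path: [32, 9, 20]


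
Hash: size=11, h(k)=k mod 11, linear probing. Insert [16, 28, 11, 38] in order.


Insertions: 16->slot 5; 28->slot 6; 11->slot 0; 38->slot 7
Table: [11, None, None, None, None, 16, 28, 38, None, None, None]


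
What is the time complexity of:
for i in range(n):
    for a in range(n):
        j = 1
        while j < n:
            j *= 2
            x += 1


Per nesting level: O(n) * O(n) * O(log n) = O(n^2 log n)
Complexity: O(n^2 log n)


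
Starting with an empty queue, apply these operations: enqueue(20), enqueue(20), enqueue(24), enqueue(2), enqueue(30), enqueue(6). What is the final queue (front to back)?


enqueue(20) -> [20]
enqueue(20) -> [20, 20]
enqueue(24) -> [20, 20, 24]
enqueue(2) -> [20, 20, 24, 2]
enqueue(30) -> [20, 20, 24, 2, 30]
enqueue(6) -> [20, 20, 24, 2, 30, 6]
Final queue (front to back): [20, 20, 24, 2, 30, 6]


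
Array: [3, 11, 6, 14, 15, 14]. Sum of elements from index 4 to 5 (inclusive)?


Prefix sums: [0, 3, 14, 20, 34, 49, 63]
Sum[4..5] = prefix[6] - prefix[4] = 63 - 34 = 29


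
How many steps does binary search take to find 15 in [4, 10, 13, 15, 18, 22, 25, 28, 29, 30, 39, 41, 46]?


Search for 15:
[0,12] mid=6 arr[6]=25
[0,5] mid=2 arr[2]=13
[3,5] mid=4 arr[4]=18
[3,3] mid=3 arr[3]=15
Total: 4 comparisons


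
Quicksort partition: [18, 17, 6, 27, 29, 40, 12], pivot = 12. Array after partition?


Elements <= 12 go left of pivot.
Result: [6, 12, 18, 27, 29, 40, 17], pivot at index 1


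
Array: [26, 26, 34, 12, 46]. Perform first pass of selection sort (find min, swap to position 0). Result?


After one pass: [12, 26, 34, 26, 46]


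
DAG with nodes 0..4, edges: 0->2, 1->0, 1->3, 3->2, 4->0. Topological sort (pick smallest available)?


Kahn's algorithm, process smallest node first
Order: [1, 3, 4, 0, 2]


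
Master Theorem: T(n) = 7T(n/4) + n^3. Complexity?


a=7, b=4, c=3. log_4(7)=1.404 < c=3. Case 3: O(n^c) = O(n^3)
Complexity: O(n^3)


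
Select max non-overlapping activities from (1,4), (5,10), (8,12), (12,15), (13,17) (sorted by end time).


Greedy: pick earliest-ending, then skip overlaps.
Selected (3 activities): [(1, 4), (5, 10), (12, 15)]


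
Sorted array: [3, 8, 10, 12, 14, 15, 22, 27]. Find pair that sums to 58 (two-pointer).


Two pointers: lo=0, hi=7
No pair sums to 58


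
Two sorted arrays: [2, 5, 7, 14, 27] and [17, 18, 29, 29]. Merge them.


Compare heads, take smaller each step.
Merged: [2, 5, 7, 14, 17, 18, 27, 29, 29]


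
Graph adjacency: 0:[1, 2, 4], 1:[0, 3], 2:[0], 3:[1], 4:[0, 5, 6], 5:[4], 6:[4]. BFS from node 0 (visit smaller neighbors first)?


BFS queue: start with [0]
Visit order: [0, 1, 2, 4, 3, 5, 6]


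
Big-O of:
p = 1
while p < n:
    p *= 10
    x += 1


Per nesting level: O(log n) = O(log n)
Complexity: O(log n)


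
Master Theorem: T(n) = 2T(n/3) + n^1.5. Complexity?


a=2, b=3, c=1.5. log_3(2)=0.631 < c=1.5. Case 3: O(n^c) = O(n^1.500)
Complexity: O(n^1.500)


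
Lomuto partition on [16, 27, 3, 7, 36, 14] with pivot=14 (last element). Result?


Elements <= 14 go left of pivot.
Result: [3, 7, 14, 27, 36, 16], pivot at index 2


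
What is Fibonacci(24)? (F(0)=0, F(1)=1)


F(n)=F(n-1)+F(n-2)
...F(22)=17711, F(23)=28657, F(24)=46368


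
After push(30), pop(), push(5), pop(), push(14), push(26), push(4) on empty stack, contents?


push(30) -> [30]
pop() returns 30 -> []
push(5) -> [5]
pop() returns 5 -> []
push(14) -> [14]
push(26) -> [14, 26]
push(4) -> [14, 26, 4]
Final stack (bottom to top): [14, 26, 4]


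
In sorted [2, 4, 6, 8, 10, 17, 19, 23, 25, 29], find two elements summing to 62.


Two pointers: lo=0, hi=9
No pair sums to 62


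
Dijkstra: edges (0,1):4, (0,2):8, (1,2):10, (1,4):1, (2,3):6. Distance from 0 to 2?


Dijkstra from 0:
Distances: {0: 0, 1: 4, 2: 8, 3: 14, 4: 5}
Shortest distance to 2 = 8, path = [0, 2]


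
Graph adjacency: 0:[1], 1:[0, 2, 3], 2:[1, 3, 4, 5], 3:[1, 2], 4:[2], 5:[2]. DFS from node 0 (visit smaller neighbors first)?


DFS stack-based: start with [0]
Visit order: [0, 1, 2, 3, 4, 5]


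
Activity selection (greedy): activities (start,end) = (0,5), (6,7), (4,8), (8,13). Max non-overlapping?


Greedy: pick earliest-ending, then skip overlaps.
Selected (3 activities): [(0, 5), (6, 7), (8, 13)]


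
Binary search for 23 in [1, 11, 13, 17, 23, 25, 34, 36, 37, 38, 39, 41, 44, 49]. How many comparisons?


Search for 23:
[0,13] mid=6 arr[6]=34
[0,5] mid=2 arr[2]=13
[3,5] mid=4 arr[4]=23
Total: 3 comparisons


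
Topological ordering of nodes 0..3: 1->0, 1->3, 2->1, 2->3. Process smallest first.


Kahn's algorithm, process smallest node first
Order: [2, 1, 0, 3]


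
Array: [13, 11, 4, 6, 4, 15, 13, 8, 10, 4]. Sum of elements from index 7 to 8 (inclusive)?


Prefix sums: [0, 13, 24, 28, 34, 38, 53, 66, 74, 84, 88]
Sum[7..8] = prefix[9] - prefix[7] = 84 - 66 = 18


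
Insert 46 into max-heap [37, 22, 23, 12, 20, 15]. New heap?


Append 46: [37, 22, 23, 12, 20, 15, 46]
Bubble up: swap idx 6(46) with idx 2(23); swap idx 2(46) with idx 0(37)
Result: [46, 22, 37, 12, 20, 15, 23]


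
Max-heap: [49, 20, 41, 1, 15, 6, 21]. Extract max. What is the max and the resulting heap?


Max = 49
Replace root with last, heapify down
Resulting heap: [41, 20, 21, 1, 15, 6]


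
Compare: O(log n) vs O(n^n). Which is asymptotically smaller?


logarithmic grows slower than n^n
O(log n) is asymptotically smaller; O(n^n) grows faster


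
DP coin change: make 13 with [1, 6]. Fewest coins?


dp[0]=0; dp[i]=1+min(dp[i-c] for c in coins)
...dp[8]=3, dp[9]=4, dp[10]=5, dp[11]=6, dp[12]=2, dp[13]=3
Minimum coins for 13 = 3


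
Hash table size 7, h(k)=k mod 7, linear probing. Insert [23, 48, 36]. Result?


Insertions: 23->slot 2; 48->slot 6; 36->slot 1
Table: [None, 36, 23, None, None, None, 48]


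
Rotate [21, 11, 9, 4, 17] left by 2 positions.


Left rotate by 2: [9, 4, 17, 21, 11]


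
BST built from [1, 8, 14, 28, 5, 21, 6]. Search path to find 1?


BST root = 1
Search for 1: compare at each node
Path: [1]


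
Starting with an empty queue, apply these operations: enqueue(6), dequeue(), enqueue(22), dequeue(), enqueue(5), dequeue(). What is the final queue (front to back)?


enqueue(6) -> [6]
dequeue() returns 6 -> []
enqueue(22) -> [22]
dequeue() returns 22 -> []
enqueue(5) -> [5]
dequeue() returns 5 -> []
Final queue (front to back): []


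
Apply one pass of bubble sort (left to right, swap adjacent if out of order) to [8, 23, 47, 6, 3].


After one pass: [8, 23, 6, 3, 47]


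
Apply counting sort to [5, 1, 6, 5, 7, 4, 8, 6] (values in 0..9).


Count array: [0, 1, 0, 0, 1, 2, 2, 1, 1, 0]
Reconstruct: [1, 4, 5, 5, 6, 6, 7, 8]


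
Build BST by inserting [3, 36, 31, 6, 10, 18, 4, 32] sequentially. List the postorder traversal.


Root = 3; build tree by BST insertion.
Postorder traversal: [4, 18, 10, 6, 32, 31, 36, 3]


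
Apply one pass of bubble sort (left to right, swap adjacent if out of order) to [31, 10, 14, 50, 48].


After one pass: [10, 14, 31, 48, 50]


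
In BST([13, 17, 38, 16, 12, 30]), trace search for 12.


BST root = 13
Search for 12: compare at each node
Path: [13, 12]


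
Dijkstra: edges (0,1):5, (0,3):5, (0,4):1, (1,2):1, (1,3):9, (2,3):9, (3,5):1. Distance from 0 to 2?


Dijkstra from 0:
Distances: {0: 0, 1: 5, 2: 6, 3: 5, 4: 1, 5: 6}
Shortest distance to 2 = 6, path = [0, 1, 2]


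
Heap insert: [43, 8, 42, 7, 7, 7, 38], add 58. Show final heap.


Append 58: [43, 8, 42, 7, 7, 7, 38, 58]
Bubble up: swap idx 7(58) with idx 3(7); swap idx 3(58) with idx 1(8); swap idx 1(58) with idx 0(43)
Result: [58, 43, 42, 8, 7, 7, 38, 7]


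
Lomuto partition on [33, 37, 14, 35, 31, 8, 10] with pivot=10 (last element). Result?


Elements <= 10 go left of pivot.
Result: [8, 10, 14, 35, 31, 33, 37], pivot at index 1


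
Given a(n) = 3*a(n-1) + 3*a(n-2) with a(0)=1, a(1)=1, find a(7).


Build bottom-up:
...a(5)=306, a(6)=1161, a(7)=3*1161+3*306=4401


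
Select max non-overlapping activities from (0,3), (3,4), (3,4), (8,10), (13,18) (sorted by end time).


Greedy: pick earliest-ending, then skip overlaps.
Selected (4 activities): [(0, 3), (3, 4), (8, 10), (13, 18)]


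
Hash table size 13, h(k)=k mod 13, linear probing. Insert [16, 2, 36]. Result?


Insertions: 16->slot 3; 2->slot 2; 36->slot 10
Table: [None, None, 2, 16, None, None, None, None, None, None, 36, None, None]


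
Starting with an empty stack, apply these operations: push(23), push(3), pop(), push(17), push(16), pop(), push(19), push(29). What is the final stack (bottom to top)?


push(23) -> [23]
push(3) -> [23, 3]
pop() returns 3 -> [23]
push(17) -> [23, 17]
push(16) -> [23, 17, 16]
pop() returns 16 -> [23, 17]
push(19) -> [23, 17, 19]
push(29) -> [23, 17, 19, 29]
Final stack (bottom to top): [23, 17, 19, 29]


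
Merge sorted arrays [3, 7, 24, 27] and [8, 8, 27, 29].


Compare heads, take smaller each step.
Merged: [3, 7, 8, 8, 24, 27, 27, 29]


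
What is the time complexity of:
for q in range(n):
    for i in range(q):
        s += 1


Per nesting level: O(n) * O(n) [triangular over q] = O(n^2)
Complexity: O(n^2)


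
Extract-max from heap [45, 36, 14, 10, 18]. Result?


Max = 45
Replace root with last, heapify down
Resulting heap: [36, 18, 14, 10]


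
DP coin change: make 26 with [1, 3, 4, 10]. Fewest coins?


dp[0]=0; dp[i]=1+min(dp[i-c] for c in coins)
...dp[21]=3, dp[22]=4, dp[23]=3, dp[24]=3, dp[25]=4, dp[26]=4
Minimum coins for 26 = 4


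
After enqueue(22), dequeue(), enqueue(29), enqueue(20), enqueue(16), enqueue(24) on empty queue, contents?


enqueue(22) -> [22]
dequeue() returns 22 -> []
enqueue(29) -> [29]
enqueue(20) -> [29, 20]
enqueue(16) -> [29, 20, 16]
enqueue(24) -> [29, 20, 16, 24]
Final queue (front to back): [29, 20, 16, 24]


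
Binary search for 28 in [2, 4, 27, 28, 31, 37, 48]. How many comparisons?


Search for 28:
[0,6] mid=3 arr[3]=28
Total: 1 comparisons


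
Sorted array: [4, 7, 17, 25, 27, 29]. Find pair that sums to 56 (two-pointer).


Two pointers: lo=0, hi=5
Found pair: (27, 29) summing to 56


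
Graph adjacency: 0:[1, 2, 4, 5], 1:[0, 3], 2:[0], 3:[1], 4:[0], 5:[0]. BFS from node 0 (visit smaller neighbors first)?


BFS queue: start with [0]
Visit order: [0, 1, 2, 4, 5, 3]


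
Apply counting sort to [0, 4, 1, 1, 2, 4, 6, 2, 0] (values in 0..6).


Count array: [2, 2, 2, 0, 2, 0, 1]
Reconstruct: [0, 0, 1, 1, 2, 2, 4, 4, 6]


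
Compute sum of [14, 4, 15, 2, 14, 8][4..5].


Prefix sums: [0, 14, 18, 33, 35, 49, 57]
Sum[4..5] = prefix[6] - prefix[4] = 57 - 35 = 22


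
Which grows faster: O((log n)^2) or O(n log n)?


polylogarithmic grows slower than linearithmic
O((log n)^2) is asymptotically smaller; O(n log n) grows faster


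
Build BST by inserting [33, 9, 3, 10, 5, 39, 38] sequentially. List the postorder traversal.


Root = 33; build tree by BST insertion.
Postorder traversal: [5, 3, 10, 9, 38, 39, 33]


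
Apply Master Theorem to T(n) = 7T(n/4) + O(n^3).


a=7, b=4, c=3. log_4(7)=1.404 < c=3. Case 3: O(n^c) = O(n^3)
Complexity: O(n^3)


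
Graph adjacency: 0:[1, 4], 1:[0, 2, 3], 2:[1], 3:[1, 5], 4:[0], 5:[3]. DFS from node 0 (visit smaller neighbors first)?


DFS stack-based: start with [0]
Visit order: [0, 1, 2, 3, 5, 4]


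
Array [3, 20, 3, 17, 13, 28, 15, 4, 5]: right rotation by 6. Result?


Right rotate by 6: [17, 13, 28, 15, 4, 5, 3, 20, 3]


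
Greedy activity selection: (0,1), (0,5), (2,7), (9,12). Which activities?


Greedy: pick earliest-ending, then skip overlaps.
Selected (3 activities): [(0, 1), (2, 7), (9, 12)]


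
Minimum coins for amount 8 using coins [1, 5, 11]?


dp[0]=0; dp[i]=1+min(dp[i-c] for c in coins)
...dp[3]=3, dp[4]=4, dp[5]=1, dp[6]=2, dp[7]=3, dp[8]=4
Minimum coins for 8 = 4


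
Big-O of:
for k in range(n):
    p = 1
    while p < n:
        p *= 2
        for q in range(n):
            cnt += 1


Per nesting level: O(n) * O(log n) * O(n) = O(n^2 log n)
Complexity: O(n^2 log n)


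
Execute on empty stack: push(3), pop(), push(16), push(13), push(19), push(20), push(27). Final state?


push(3) -> [3]
pop() returns 3 -> []
push(16) -> [16]
push(13) -> [16, 13]
push(19) -> [16, 13, 19]
push(20) -> [16, 13, 19, 20]
push(27) -> [16, 13, 19, 20, 27]
Final stack (bottom to top): [16, 13, 19, 20, 27]


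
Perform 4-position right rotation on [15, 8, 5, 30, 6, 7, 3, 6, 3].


Right rotate by 4: [7, 3, 6, 3, 15, 8, 5, 30, 6]


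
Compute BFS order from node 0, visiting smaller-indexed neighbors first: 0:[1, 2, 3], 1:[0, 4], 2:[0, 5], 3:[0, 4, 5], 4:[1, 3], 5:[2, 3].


BFS queue: start with [0]
Visit order: [0, 1, 2, 3, 4, 5]


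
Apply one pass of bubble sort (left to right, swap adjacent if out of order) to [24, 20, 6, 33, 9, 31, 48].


After one pass: [20, 6, 24, 9, 31, 33, 48]


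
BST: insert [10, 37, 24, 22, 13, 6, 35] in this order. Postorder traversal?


Root = 10; build tree by BST insertion.
Postorder traversal: [6, 13, 22, 35, 24, 37, 10]


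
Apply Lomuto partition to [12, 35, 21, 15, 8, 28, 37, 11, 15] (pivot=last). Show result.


Elements <= 15 go left of pivot.
Result: [12, 15, 8, 11, 15, 28, 37, 35, 21], pivot at index 4


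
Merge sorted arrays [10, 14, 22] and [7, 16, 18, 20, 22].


Compare heads, take smaller each step.
Merged: [7, 10, 14, 16, 18, 20, 22, 22]


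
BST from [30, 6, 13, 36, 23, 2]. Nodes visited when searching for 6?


BST root = 30
Search for 6: compare at each node
Path: [30, 6]


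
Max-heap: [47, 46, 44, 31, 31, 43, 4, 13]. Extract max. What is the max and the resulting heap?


Max = 47
Replace root with last, heapify down
Resulting heap: [46, 31, 44, 13, 31, 43, 4]


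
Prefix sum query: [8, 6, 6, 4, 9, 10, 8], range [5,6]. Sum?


Prefix sums: [0, 8, 14, 20, 24, 33, 43, 51]
Sum[5..6] = prefix[7] - prefix[5] = 51 - 33 = 18


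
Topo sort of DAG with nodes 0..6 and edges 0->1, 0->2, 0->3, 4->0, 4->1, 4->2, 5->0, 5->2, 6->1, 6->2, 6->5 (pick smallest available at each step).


Kahn's algorithm, process smallest node first
Order: [4, 6, 5, 0, 1, 2, 3]


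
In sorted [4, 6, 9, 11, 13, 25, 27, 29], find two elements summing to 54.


Two pointers: lo=0, hi=7
Found pair: (25, 29) summing to 54


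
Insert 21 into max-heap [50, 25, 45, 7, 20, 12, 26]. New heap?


Append 21: [50, 25, 45, 7, 20, 12, 26, 21]
Bubble up: swap idx 7(21) with idx 3(7)
Result: [50, 25, 45, 21, 20, 12, 26, 7]


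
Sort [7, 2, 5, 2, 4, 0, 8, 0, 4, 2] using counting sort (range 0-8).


Count array: [2, 0, 3, 0, 2, 1, 0, 1, 1]
Reconstruct: [0, 0, 2, 2, 2, 4, 4, 5, 7, 8]


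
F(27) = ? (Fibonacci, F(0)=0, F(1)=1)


F(n)=F(n-1)+F(n-2)
...F(25)=75025, F(26)=121393, F(27)=196418


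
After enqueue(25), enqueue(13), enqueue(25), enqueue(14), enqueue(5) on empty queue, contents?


enqueue(25) -> [25]
enqueue(13) -> [25, 13]
enqueue(25) -> [25, 13, 25]
enqueue(14) -> [25, 13, 25, 14]
enqueue(5) -> [25, 13, 25, 14, 5]
Final queue (front to back): [25, 13, 25, 14, 5]


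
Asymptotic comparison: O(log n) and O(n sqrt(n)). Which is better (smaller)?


logarithmic grows slower than n^1.5
O(log n) is asymptotically smaller; O(n sqrt(n)) grows faster


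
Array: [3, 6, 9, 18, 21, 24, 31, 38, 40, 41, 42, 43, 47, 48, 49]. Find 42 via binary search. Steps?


Search for 42:
[0,14] mid=7 arr[7]=38
[8,14] mid=11 arr[11]=43
[8,10] mid=9 arr[9]=41
[10,10] mid=10 arr[10]=42
Total: 4 comparisons


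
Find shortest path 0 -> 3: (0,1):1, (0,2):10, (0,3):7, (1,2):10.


Dijkstra from 0:
Distances: {0: 0, 1: 1, 2: 10, 3: 7}
Shortest distance to 3 = 7, path = [0, 3]


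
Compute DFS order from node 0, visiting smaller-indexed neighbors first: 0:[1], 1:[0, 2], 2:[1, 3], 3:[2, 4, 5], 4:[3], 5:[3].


DFS stack-based: start with [0]
Visit order: [0, 1, 2, 3, 4, 5]


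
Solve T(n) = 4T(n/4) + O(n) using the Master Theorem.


a=4, b=4, c=1. log_4(4)=1 = c=1. Case 2: O(n^c log n) = O(n log n)
Complexity: O(n log n)


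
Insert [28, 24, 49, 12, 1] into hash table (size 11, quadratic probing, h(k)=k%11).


Insertions: 28->slot 6; 24->slot 2; 49->slot 5; 12->slot 1; 1->slot 10
Table: [None, 12, 24, None, None, 49, 28, None, None, None, 1]


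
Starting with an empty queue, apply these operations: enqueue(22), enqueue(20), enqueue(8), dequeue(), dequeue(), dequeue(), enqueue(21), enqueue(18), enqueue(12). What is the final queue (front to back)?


enqueue(22) -> [22]
enqueue(20) -> [22, 20]
enqueue(8) -> [22, 20, 8]
dequeue() returns 22 -> [20, 8]
dequeue() returns 20 -> [8]
dequeue() returns 8 -> []
enqueue(21) -> [21]
enqueue(18) -> [21, 18]
enqueue(12) -> [21, 18, 12]
Final queue (front to back): [21, 18, 12]


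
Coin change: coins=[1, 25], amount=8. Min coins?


dp[0]=0; dp[i]=1+min(dp[i-c] for c in coins)
...dp[3]=3, dp[4]=4, dp[5]=5, dp[6]=6, dp[7]=7, dp[8]=8
Minimum coins for 8 = 8


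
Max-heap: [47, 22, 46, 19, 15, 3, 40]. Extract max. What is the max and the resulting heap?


Max = 47
Replace root with last, heapify down
Resulting heap: [46, 22, 40, 19, 15, 3]


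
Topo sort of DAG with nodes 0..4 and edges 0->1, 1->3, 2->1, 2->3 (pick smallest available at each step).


Kahn's algorithm, process smallest node first
Order: [0, 2, 1, 3, 4]


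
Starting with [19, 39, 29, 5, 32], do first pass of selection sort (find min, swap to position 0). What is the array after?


After one pass: [5, 39, 29, 19, 32]


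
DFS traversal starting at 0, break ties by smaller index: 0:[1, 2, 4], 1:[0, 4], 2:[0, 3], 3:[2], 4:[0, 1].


DFS stack-based: start with [0]
Visit order: [0, 1, 4, 2, 3]


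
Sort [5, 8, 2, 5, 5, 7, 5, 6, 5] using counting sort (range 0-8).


Count array: [0, 0, 1, 0, 0, 5, 1, 1, 1]
Reconstruct: [2, 5, 5, 5, 5, 5, 6, 7, 8]


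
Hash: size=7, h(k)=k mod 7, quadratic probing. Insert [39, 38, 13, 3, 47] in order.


Insertions: 39->slot 4; 38->slot 3; 13->slot 6; 3->slot 0; 47->slot 5
Table: [3, None, None, 38, 39, 47, 13]


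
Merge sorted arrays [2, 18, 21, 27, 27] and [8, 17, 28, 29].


Compare heads, take smaller each step.
Merged: [2, 8, 17, 18, 21, 27, 27, 28, 29]


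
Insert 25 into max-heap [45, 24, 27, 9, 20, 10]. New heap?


Append 25: [45, 24, 27, 9, 20, 10, 25]
Bubble up: no swaps needed
Result: [45, 24, 27, 9, 20, 10, 25]


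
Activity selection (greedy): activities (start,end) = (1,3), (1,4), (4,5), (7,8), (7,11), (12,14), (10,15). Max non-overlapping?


Greedy: pick earliest-ending, then skip overlaps.
Selected (4 activities): [(1, 3), (4, 5), (7, 8), (12, 14)]


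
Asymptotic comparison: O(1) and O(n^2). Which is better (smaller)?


constant grows slower than quadratic
O(1) is asymptotically smaller; O(n^2) grows faster


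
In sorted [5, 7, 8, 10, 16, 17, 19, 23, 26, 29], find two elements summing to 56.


Two pointers: lo=0, hi=9
No pair sums to 56


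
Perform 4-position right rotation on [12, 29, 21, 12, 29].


Right rotate by 4: [29, 21, 12, 29, 12]


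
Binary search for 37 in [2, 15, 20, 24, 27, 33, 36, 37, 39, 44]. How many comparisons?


Search for 37:
[0,9] mid=4 arr[4]=27
[5,9] mid=7 arr[7]=37
Total: 2 comparisons


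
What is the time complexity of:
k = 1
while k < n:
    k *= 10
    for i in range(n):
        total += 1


Per nesting level: O(log n) * O(n) = O(n log n)
Complexity: O(n log n)


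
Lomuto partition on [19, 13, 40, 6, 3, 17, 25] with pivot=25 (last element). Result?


Elements <= 25 go left of pivot.
Result: [19, 13, 6, 3, 17, 25, 40], pivot at index 5


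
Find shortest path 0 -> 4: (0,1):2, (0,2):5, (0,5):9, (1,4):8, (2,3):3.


Dijkstra from 0:
Distances: {0: 0, 1: 2, 2: 5, 3: 8, 4: 10, 5: 9}
Shortest distance to 4 = 10, path = [0, 1, 4]


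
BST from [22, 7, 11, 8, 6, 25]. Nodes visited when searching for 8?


BST root = 22
Search for 8: compare at each node
Path: [22, 7, 11, 8]


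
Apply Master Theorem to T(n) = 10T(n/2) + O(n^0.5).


a=10, b=2, c=0.5. log_2(10)=3.322 > c=0.5. Case 1: O(n^log_b(a)) = O(n^3.322)
Complexity: O(n^3.322)
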